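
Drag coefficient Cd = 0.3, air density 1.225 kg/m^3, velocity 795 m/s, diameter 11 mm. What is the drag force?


A = pi*(d/2)^2 = pi*(11/2000)^2 = 9.50332e-05 m^2
Fd = 0.5*Cd*rho*A*v^2 = 0.5*0.3*1.225*9.50332e-05*795^2 = 11.04 N

11.04 N


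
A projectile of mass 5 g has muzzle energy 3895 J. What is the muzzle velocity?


v = sqrt(2*E/m) = sqrt(2*3895/0.005) = 1248 m/s

1248 m/s


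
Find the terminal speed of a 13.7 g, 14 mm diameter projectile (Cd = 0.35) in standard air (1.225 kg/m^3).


A = pi*(d/2)^2 = pi*(14/2000)^2 = 1.53938e-04 m^2
vt = sqrt(2mg/(Cd*rho*A)) = sqrt(2*0.0137*9.81/(0.35 * 1.225 * 1.53938e-04)) = 63.82 m/s

63.82 m/s


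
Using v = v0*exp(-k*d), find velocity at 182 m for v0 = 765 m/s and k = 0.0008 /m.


v = v0*exp(-k*d) = 765*exp(-0.0008*182) = 661.3 m/s

661.3 m/s


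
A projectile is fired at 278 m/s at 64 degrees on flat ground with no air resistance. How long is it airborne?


T = 2*v0*sin(theta)/g = 2*278*sin(64°)/9.81 = 50.94 s

50.94 s


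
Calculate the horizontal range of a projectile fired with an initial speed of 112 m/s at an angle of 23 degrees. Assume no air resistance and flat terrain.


R = v0^2 * sin(2*theta) / g = 112^2 * sin(2*23°) / 9.81 = 919.8 m

919.8 m


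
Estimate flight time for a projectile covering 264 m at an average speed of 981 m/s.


t = d/v = 264/981 = 0.2691 s

0.2691 s


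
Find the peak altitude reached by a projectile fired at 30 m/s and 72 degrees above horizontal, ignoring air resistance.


H = (v0*sin(theta))^2 / (2g) = (30*sin(72°))^2 / (2*9.81) = 41.49 m

41.49 m


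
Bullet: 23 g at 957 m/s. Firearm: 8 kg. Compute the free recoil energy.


v_r = m_p*v_p/m_gun = 0.023*957/8 = 2.75137 m/s, E_r = 0.5*m_gun*v_r^2 = 0.5*8*2.75137^2 = 30.28 J

30.28 J


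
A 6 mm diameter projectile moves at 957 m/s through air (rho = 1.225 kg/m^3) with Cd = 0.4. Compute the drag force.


A = pi*(d/2)^2 = pi*(6/2000)^2 = 2.82743e-05 m^2
Fd = 0.5*Cd*rho*A*v^2 = 0.5*0.4*1.225*2.82743e-05*957^2 = 6.344 N

6.344 N


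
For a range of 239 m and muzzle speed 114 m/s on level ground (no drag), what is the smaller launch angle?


sin(2*theta) = R*g/v0^2 = 239*9.81/114^2 = 0.180409, theta = arcsin(0.180409)/2 = 5.197°

5.197 degrees


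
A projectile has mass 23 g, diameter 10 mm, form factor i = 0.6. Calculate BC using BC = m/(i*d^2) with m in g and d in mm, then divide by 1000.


BC = m/(i*d^2*1000) = 23/(0.6 * 10^2 * 1000) = 0.0003833

0.0003833


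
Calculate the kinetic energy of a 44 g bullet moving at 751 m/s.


E = 0.5*m*v^2 = 0.5*0.044*751^2 = 12408 J

12408 J


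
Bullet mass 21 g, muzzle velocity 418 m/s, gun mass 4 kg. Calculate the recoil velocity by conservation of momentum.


v_recoil = m_p * v_p / m_gun = 0.021 * 418 / 4 = 2.195 m/s

2.195 m/s


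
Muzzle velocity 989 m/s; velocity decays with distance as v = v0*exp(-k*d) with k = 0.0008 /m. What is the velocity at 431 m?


v = v0*exp(-k*d) = 989*exp(-0.0008*431) = 700.6 m/s

700.6 m/s


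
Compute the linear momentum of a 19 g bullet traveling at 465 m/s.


p = m*v = 0.019*465 = 8.835 kg·m/s

8.835 kg·m/s


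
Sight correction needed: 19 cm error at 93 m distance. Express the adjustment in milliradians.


1 mrad subtends 1 cm per 10 m of range, so adj = error_cm / (dist_m / 10) = 19 / (93/10) = 2.043 mrad

2.043 mrad


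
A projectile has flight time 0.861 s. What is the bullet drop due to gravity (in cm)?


drop = 0.5*g*t^2 = 0.5*9.81*0.861^2 = 3.63618 m ≈ 363.6 cm

363.6 cm


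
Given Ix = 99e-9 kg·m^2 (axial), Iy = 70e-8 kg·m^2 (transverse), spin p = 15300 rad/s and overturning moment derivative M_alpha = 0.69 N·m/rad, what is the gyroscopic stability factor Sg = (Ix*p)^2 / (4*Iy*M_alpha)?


Sg = Ix^2 * p^2 / (4 * Iy * M_alpha) = (99e-9)^2 * 15300^2 / (4 * 70e-8 * 0.69) = 1.188

1.188


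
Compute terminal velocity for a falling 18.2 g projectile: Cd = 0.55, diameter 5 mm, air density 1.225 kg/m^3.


A = pi*(d/2)^2 = pi*(5/2000)^2 = 1.96350e-05 m^2
vt = sqrt(2mg/(Cd*rho*A)) = sqrt(2*0.0182*9.81/(0.55 * 1.225 * 1.96350e-05)) = 164.3 m/s

164.3 m/s


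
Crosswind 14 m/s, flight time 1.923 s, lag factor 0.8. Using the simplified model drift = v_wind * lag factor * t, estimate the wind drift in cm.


drift = v_wind * lag * t = 14 * 0.8 * 1.923 = 21.5376 m ≈ 2154 cm

2154 cm


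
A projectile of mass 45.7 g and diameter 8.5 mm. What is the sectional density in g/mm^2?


SD = m/d^2 = 45.7/8.5^2 = 0.6325 g/mm^2

0.6325 g/mm^2


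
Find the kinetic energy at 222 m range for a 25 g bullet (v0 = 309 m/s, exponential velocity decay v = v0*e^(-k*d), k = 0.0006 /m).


v = v0*exp(-k*d) = 309*exp(-0.0006*222) = 270.465 m/s
E = 0.5*m*v^2 = 0.5*0.025*270.465^2 = 914.4 J

914.4 J


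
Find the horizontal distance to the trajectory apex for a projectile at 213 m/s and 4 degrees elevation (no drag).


R = v0^2*sin(2*theta)/g = 213^2*sin(2*4°)/9.81 = 643.644 m
apex_dist = R/2 = 643.644/2 = 321.8 m

321.8 m


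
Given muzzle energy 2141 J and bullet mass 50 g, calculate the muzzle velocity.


v = sqrt(2*E/m) = sqrt(2*2141/0.05) = 292.6 m/s

292.6 m/s


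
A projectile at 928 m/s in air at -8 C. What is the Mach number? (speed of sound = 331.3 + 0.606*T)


a = 331.3 + 0.606*(-8) = 326.452 m/s
M = v/a = 928/326.452 = 2.843

2.843


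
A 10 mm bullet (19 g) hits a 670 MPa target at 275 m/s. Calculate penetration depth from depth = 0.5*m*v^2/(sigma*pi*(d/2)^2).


A = pi*(d/2)^2 = pi*(10/2)^2 = 78.5398 mm^2
E = 0.5*m*v^2 = 0.5*0.019*275^2 = 718.438 J
depth = E/(sigma*A) = 718.438 J / (670 MPa * 78.5398 mm^2) = 718.438/(670 * 78.5398) m = 0.0136529 m ≈ 13.65 mm

13.65 mm


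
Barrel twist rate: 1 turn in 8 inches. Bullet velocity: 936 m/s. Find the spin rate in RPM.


twist_m = 8*0.0254 = 0.2032 m
spin = v/twist = 936/0.2032 = 4606.299 rev/s
RPM = spin*60 = 4606.299*60 ≈ 276378 RPM

276378 RPM


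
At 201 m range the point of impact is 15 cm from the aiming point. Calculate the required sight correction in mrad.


1 mrad subtends 1 cm per 10 m of range, so adj = error_cm / (dist_m / 10) = 15 / (201/10) = 0.7463 mrad

0.7463 mrad


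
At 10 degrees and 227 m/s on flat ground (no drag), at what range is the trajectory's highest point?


R = v0^2*sin(2*theta)/g = 227^2*sin(2*10°)/9.81 = 1796.53 m
apex_dist = R/2 = 1796.53/2 = 898.3 m

898.3 m


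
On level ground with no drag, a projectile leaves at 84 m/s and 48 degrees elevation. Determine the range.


R = v0^2 * sin(2*theta) / g = 84^2 * sin(2*48°) / 9.81 = 715.3 m

715.3 m


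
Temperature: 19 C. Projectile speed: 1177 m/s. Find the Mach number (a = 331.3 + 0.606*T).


a = 331.3 + 0.606*(19) = 342.814 m/s
M = v/a = 1177/342.814 = 3.433

3.433


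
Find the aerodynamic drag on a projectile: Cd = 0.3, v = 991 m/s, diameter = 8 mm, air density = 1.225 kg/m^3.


A = pi*(d/2)^2 = pi*(8/2000)^2 = 5.02655e-05 m^2
Fd = 0.5*Cd*rho*A*v^2 = 0.5*0.3*1.225*5.02655e-05*991^2 = 9.071 N

9.071 N


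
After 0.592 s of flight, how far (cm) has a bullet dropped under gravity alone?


drop = 0.5*g*t^2 = 0.5*9.81*0.592^2 = 1.71903 m ≈ 171.9 cm

171.9 cm


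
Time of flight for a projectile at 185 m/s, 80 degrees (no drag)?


T = 2*v0*sin(theta)/g = 2*185*sin(80°)/9.81 = 37.14 s

37.14 s


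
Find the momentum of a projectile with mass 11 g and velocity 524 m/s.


p = m*v = 0.011*524 = 5.764 kg·m/s

5.764 kg·m/s


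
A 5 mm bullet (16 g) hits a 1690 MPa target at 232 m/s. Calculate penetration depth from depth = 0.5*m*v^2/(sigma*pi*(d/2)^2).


A = pi*(d/2)^2 = pi*(5/2)^2 = 19.635 mm^2
E = 0.5*m*v^2 = 0.5*0.016*232^2 = 430.592 J
depth = E/(sigma*A) = 430.592 J / (1690 MPa * 19.635 mm^2) = 430.592/(1690 * 19.635) m = 0.0129763 m ≈ 12.98 mm

12.98 mm


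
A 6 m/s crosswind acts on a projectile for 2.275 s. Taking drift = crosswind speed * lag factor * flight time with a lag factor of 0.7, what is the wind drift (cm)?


drift = v_wind * lag * t = 6 * 0.7 * 2.275 = 9.555 m ≈ 955.5 cm

955.5 cm


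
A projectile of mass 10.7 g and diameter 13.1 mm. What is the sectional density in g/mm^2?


SD = m/d^2 = 10.7/13.1^2 = 0.06235 g/mm^2

0.06235 g/mm^2


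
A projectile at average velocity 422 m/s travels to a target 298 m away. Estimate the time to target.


t = d/v = 298/422 = 0.7062 s

0.7062 s


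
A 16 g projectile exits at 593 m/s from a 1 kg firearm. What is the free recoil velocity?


v_recoil = m_p * v_p / m_gun = 0.016 * 593 / 1 = 9.488 m/s

9.488 m/s


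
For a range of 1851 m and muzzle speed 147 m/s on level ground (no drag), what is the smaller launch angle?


sin(2*theta) = R*g/v0^2 = 1851*9.81/147^2 = 0.840312, theta = arcsin(0.840312)/2 = 28.59°

28.59 degrees


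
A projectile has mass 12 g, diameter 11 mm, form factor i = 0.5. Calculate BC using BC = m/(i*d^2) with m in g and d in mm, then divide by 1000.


BC = m/(i*d^2*1000) = 12/(0.5 * 11^2 * 1000) = 0.0001983

0.0001983


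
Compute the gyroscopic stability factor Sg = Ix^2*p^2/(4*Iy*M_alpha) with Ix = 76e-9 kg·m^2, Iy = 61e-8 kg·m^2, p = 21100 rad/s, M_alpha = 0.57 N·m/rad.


Sg = Ix^2 * p^2 / (4 * Iy * M_alpha) = (76e-9)^2 * 21100^2 / (4 * 61e-8 * 0.57) = 1.849

1.849


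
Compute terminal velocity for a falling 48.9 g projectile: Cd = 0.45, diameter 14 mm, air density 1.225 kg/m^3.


A = pi*(d/2)^2 = pi*(14/2000)^2 = 1.53938e-04 m^2
vt = sqrt(2mg/(Cd*rho*A)) = sqrt(2*0.0489*9.81/(0.45 * 1.225 * 1.53938e-04)) = 106.3 m/s

106.3 m/s


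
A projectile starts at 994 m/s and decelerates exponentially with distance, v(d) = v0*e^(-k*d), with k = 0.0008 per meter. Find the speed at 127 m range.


v = v0*exp(-k*d) = 994*exp(-0.0008*127) = 898 m/s

898 m/s


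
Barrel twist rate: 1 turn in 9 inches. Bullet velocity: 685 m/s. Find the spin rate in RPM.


twist_m = 9*0.0254 = 0.2286 m
spin = v/twist = 685/0.2286 = 2996.5 rev/s
RPM = spin*60 = 2996.5*60 ≈ 179790 RPM

179790 RPM


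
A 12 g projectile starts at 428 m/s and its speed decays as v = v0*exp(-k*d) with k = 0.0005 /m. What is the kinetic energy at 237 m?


v = v0*exp(-k*d) = 428*exp(-0.0005*237) = 380.172 m/s
E = 0.5*m*v^2 = 0.5*0.012*380.172^2 = 867.2 J

867.2 J


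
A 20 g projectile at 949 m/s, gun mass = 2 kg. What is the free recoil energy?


v_r = m_p*v_p/m_gun = 0.02*949/2 = 9.49 m/s, E_r = 0.5*m_gun*v_r^2 = 0.5*2*9.49^2 = 90.06 J

90.06 J


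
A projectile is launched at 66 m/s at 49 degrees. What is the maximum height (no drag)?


H = (v0*sin(theta))^2 / (2g) = (66*sin(49°))^2 / (2*9.81) = 126.5 m

126.5 m


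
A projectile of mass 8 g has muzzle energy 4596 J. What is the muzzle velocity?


v = sqrt(2*E/m) = sqrt(2*4596/0.008) = 1072 m/s

1072 m/s


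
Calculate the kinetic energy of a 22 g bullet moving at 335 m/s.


E = 0.5*m*v^2 = 0.5*0.022*335^2 = 1234 J

1234 J


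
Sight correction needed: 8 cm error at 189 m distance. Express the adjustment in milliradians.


1 mrad subtends 1 cm per 10 m of range, so adj = error_cm / (dist_m / 10) = 8 / (189/10) = 0.4233 mrad

0.4233 mrad


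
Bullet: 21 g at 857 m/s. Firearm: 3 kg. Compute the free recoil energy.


v_r = m_p*v_p/m_gun = 0.021*857/3 = 5.999 m/s, E_r = 0.5*m_gun*v_r^2 = 0.5*3*5.999^2 = 53.98 J

53.98 J


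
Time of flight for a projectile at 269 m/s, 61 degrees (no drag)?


T = 2*v0*sin(theta)/g = 2*269*sin(61°)/9.81 = 47.97 s

47.97 s


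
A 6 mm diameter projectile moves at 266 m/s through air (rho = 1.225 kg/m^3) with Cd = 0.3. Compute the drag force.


A = pi*(d/2)^2 = pi*(6/2000)^2 = 2.82743e-05 m^2
Fd = 0.5*Cd*rho*A*v^2 = 0.5*0.3*1.225*2.82743e-05*266^2 = 0.3676 N

0.3676 N


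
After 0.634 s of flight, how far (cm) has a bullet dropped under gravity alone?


drop = 0.5*g*t^2 = 0.5*9.81*0.634^2 = 1.97159 m ≈ 197.2 cm

197.2 cm


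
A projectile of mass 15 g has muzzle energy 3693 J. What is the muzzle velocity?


v = sqrt(2*E/m) = sqrt(2*3693/0.015) = 701.7 m/s

701.7 m/s


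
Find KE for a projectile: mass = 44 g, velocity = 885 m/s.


E = 0.5*m*v^2 = 0.5*0.044*885^2 = 17231 J

17231 J


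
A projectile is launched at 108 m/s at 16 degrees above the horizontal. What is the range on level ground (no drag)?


R = v0^2 * sin(2*theta) / g = 108^2 * sin(2*16°) / 9.81 = 630.1 m

630.1 m


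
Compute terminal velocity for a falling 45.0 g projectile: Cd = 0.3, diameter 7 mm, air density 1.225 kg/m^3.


A = pi*(d/2)^2 = pi*(7/2000)^2 = 3.84845e-05 m^2
vt = sqrt(2mg/(Cd*rho*A)) = sqrt(2*0.045*9.81/(0.3 * 1.225 * 3.84845e-05)) = 249.9 m/s

249.9 m/s


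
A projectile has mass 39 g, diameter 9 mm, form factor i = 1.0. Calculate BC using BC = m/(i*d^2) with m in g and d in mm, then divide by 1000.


BC = m/(i*d^2*1000) = 39/(1.0 * 9^2 * 1000) = 0.0004815

0.0004815


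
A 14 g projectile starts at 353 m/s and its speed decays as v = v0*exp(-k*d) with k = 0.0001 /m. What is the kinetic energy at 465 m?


v = v0*exp(-k*d) = 353*exp(-0.0001*465) = 336.961 m/s
E = 0.5*m*v^2 = 0.5*0.014*336.961^2 = 794.8 J

794.8 J


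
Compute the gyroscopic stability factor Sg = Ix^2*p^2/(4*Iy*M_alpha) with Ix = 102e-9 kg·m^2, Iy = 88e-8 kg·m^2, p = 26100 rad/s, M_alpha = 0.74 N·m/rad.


Sg = Ix^2 * p^2 / (4 * Iy * M_alpha) = (102e-9)^2 * 26100^2 / (4 * 88e-8 * 0.74) = 2.721

2.721


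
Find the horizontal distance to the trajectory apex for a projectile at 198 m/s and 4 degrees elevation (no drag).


R = v0^2*sin(2*theta)/g = 198^2*sin(2*4°)/9.81 = 556.182 m
apex_dist = R/2 = 556.182/2 = 278.1 m

278.1 m


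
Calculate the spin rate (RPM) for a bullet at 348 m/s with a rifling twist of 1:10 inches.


twist_m = 10*0.0254 = 0.254 m
spin = v/twist = 348/0.254 = 1370.079 rev/s
RPM = spin*60 = 1370.079*60 ≈ 82205 RPM

82205 RPM


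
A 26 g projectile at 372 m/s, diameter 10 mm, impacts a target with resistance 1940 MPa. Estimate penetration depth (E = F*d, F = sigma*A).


A = pi*(d/2)^2 = pi*(10/2)^2 = 78.5398 mm^2
E = 0.5*m*v^2 = 0.5*0.026*372^2 = 1798.99 J
depth = E/(sigma*A) = 1798.99 J / (1940 MPa * 78.5398 mm^2) = 1798.99/(1940 * 78.5398) m = 0.0118069 m ≈ 11.81 mm

11.81 mm


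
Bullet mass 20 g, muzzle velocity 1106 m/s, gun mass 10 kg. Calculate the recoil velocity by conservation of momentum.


v_recoil = m_p * v_p / m_gun = 0.02 * 1106 / 10 = 2.212 m/s

2.212 m/s


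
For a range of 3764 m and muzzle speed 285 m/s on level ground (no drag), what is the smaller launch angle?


sin(2*theta) = R*g/v0^2 = 3764*9.81/285^2 = 0.454599, theta = arcsin(0.454599)/2 = 13.52°

13.52 degrees


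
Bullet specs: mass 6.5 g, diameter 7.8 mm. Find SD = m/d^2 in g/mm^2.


SD = m/d^2 = 6.5/7.8^2 = 0.1068 g/mm^2

0.1068 g/mm^2


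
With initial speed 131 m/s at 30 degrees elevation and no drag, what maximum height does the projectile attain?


H = (v0*sin(theta))^2 / (2g) = (131*sin(30°))^2 / (2*9.81) = 218.7 m

218.7 m


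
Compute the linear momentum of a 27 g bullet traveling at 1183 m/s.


p = m*v = 0.027*1183 = 31.94 kg·m/s

31.94 kg·m/s


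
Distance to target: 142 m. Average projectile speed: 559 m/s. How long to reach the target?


t = d/v = 142/559 = 0.254 s

0.254 s


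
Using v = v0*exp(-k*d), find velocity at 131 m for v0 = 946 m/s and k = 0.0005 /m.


v = v0*exp(-k*d) = 946*exp(-0.0005*131) = 886 m/s

886 m/s


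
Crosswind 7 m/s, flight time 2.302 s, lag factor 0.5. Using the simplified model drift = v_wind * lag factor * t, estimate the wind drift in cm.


drift = v_wind * lag * t = 7 * 0.5 * 2.302 = 8.057 m ≈ 805.7 cm

805.7 cm


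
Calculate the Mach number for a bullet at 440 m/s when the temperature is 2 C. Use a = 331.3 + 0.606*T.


a = 331.3 + 0.606*(2) = 332.512 m/s
M = v/a = 440/332.512 = 1.323

1.323


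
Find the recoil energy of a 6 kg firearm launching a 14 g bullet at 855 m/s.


v_r = m_p*v_p/m_gun = 0.014*855/6 = 1.995 m/s, E_r = 0.5*m_gun*v_r^2 = 0.5*6*1.995^2 = 11.94 J

11.94 J


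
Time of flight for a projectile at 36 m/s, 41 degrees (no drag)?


T = 2*v0*sin(theta)/g = 2*36*sin(41°)/9.81 = 4.815 s

4.815 s


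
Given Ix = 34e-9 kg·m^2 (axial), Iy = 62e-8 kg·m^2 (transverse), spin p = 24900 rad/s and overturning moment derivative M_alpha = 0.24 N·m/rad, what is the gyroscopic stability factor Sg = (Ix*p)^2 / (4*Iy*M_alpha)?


Sg = Ix^2 * p^2 / (4 * Iy * M_alpha) = (34e-9)^2 * 24900^2 / (4 * 62e-8 * 0.24) = 1.204

1.204


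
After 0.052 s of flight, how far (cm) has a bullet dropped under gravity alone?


drop = 0.5*g*t^2 = 0.5*9.81*0.052^2 = 0.0132631 m ≈ 1.326 cm

1.326 cm


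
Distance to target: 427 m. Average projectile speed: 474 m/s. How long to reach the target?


t = d/v = 427/474 = 0.9008 s

0.9008 s


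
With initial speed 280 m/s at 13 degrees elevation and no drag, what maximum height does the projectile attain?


H = (v0*sin(theta))^2 / (2g) = (280*sin(13°))^2 / (2*9.81) = 202.2 m

202.2 m


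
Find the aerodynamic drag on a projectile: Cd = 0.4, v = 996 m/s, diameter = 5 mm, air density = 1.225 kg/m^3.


A = pi*(d/2)^2 = pi*(5/2000)^2 = 1.96350e-05 m^2
Fd = 0.5*Cd*rho*A*v^2 = 0.5*0.4*1.225*1.96350e-05*996^2 = 4.772 N

4.772 N


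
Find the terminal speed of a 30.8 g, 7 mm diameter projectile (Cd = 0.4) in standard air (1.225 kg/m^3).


A = pi*(d/2)^2 = pi*(7/2000)^2 = 3.84845e-05 m^2
vt = sqrt(2mg/(Cd*rho*A)) = sqrt(2*0.0308*9.81/(0.4 * 1.225 * 3.84845e-05)) = 179 m/s

179 m/s


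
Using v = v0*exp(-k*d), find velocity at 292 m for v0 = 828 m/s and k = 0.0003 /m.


v = v0*exp(-k*d) = 828*exp(-0.0003*292) = 758.6 m/s

758.6 m/s


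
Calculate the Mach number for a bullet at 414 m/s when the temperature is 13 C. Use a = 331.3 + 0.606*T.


a = 331.3 + 0.606*(13) = 339.178 m/s
M = v/a = 414/339.178 = 1.221

1.221


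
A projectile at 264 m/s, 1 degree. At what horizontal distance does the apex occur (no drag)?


R = v0^2*sin(2*theta)/g = 264^2*sin(2*1°)/9.81 = 247.947 m
apex_dist = R/2 = 247.947/2 = 124 m

124 m


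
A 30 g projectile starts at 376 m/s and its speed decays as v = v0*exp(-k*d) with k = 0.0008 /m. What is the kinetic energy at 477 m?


v = v0*exp(-k*d) = 376*exp(-0.0008*477) = 256.721 m/s
E = 0.5*m*v^2 = 0.5*0.03*256.721^2 = 988.6 J

988.6 J


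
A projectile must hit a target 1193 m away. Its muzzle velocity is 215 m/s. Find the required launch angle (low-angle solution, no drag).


sin(2*theta) = R*g/v0^2 = 1193*9.81/215^2 = 0.253182, theta = arcsin(0.253182)/2 = 7.333°

7.333 degrees


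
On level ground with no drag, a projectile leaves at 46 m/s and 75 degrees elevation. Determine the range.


R = v0^2 * sin(2*theta) / g = 46^2 * sin(2*75°) / 9.81 = 107.8 m

107.8 m


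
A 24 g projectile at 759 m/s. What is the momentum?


p = m*v = 0.024*759 = 18.22 kg·m/s

18.22 kg·m/s


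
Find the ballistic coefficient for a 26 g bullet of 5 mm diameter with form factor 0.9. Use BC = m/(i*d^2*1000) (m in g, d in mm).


BC = m/(i*d^2*1000) = 26/(0.9 * 5^2 * 1000) = 0.001156

0.001156


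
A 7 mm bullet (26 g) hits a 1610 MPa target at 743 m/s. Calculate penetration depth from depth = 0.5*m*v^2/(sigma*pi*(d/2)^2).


A = pi*(d/2)^2 = pi*(7/2)^2 = 38.4845 mm^2
E = 0.5*m*v^2 = 0.5*0.026*743^2 = 7176.64 J
depth = E/(sigma*A) = 7176.64 J / (1610 MPa * 38.4845 mm^2) = 7176.64/(1610 * 38.4845) m = 0.115827 m ≈ 115.8 mm

115.8 mm


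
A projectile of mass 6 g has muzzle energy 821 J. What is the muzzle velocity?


v = sqrt(2*E/m) = sqrt(2*821/0.006) = 523.1 m/s

523.1 m/s


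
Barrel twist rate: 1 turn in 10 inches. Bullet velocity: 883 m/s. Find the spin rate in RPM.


twist_m = 10*0.0254 = 0.254 m
spin = v/twist = 883/0.254 = 3476.378 rev/s
RPM = spin*60 = 3476.378*60 ≈ 208583 RPM

208583 RPM


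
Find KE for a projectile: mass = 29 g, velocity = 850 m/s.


E = 0.5*m*v^2 = 0.5*0.029*850^2 = 10476 J

10476 J


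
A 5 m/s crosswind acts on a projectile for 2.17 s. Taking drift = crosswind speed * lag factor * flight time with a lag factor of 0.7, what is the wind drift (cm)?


drift = v_wind * lag * t = 5 * 0.7 * 2.17 = 7.595 m ≈ 759.5 cm

759.5 cm


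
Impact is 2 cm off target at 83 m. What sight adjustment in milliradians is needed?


1 mrad subtends 1 cm per 10 m of range, so adj = error_cm / (dist_m / 10) = 2 / (83/10) = 0.241 mrad

0.241 mrad


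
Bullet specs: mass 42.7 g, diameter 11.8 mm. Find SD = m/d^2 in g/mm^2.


SD = m/d^2 = 42.7/11.8^2 = 0.3067 g/mm^2

0.3067 g/mm^2


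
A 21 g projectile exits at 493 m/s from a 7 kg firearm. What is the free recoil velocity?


v_recoil = m_p * v_p / m_gun = 0.021 * 493 / 7 = 1.479 m/s

1.479 m/s


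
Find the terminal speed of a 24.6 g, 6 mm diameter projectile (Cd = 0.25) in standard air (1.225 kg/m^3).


A = pi*(d/2)^2 = pi*(6/2000)^2 = 2.82743e-05 m^2
vt = sqrt(2mg/(Cd*rho*A)) = sqrt(2*0.0246*9.81/(0.25 * 1.225 * 2.82743e-05)) = 236.1 m/s

236.1 m/s


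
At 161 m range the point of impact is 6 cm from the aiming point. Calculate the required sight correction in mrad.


1 mrad subtends 1 cm per 10 m of range, so adj = error_cm / (dist_m / 10) = 6 / (161/10) = 0.3727 mrad

0.3727 mrad


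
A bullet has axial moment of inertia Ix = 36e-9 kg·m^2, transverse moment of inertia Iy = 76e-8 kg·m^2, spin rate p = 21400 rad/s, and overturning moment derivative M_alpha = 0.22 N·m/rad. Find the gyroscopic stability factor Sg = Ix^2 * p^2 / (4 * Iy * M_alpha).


Sg = Ix^2 * p^2 / (4 * Iy * M_alpha) = (36e-9)^2 * 21400^2 / (4 * 76e-8 * 0.22) = 0.8874

0.8874


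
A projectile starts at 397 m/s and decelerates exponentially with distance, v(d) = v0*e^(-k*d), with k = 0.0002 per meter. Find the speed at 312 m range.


v = v0*exp(-k*d) = 397*exp(-0.0002*312) = 373 m/s

373 m/s


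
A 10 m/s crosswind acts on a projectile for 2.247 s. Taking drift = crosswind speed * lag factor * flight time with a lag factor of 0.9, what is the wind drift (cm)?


drift = v_wind * lag * t = 10 * 0.9 * 2.247 = 20.223 m ≈ 2022 cm

2022 cm


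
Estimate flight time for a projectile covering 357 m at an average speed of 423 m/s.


t = d/v = 357/423 = 0.844 s

0.844 s


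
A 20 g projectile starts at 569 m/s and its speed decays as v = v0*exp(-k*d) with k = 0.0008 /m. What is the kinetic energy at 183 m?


v = v0*exp(-k*d) = 569*exp(-0.0008*183) = 491.509 m/s
E = 0.5*m*v^2 = 0.5*0.02*491.509^2 = 2416 J

2416 J


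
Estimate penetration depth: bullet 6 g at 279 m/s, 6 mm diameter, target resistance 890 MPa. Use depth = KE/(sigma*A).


A = pi*(d/2)^2 = pi*(6/2)^2 = 28.2743 mm^2
E = 0.5*m*v^2 = 0.5*0.006*279^2 = 233.523 J
depth = E/(sigma*A) = 233.523 J / (890 MPa * 28.2743 mm^2) = 233.523/(890 * 28.2743) m = 0.00927998 m ≈ 9.28 mm

9.28 mm


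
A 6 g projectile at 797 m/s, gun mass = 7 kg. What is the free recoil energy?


v_r = m_p*v_p/m_gun = 0.006*797/7 = 0.683143 m/s, E_r = 0.5*m_gun*v_r^2 = 0.5*7*0.683143^2 = 1.633 J

1.633 J


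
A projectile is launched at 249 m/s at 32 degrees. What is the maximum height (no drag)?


H = (v0*sin(theta))^2 / (2g) = (249*sin(32°))^2 / (2*9.81) = 887.4 m

887.4 m


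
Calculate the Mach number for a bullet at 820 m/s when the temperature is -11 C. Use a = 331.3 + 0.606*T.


a = 331.3 + 0.606*(-11) = 324.634 m/s
M = v/a = 820/324.634 = 2.526

2.526


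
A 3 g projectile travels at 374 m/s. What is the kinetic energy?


E = 0.5*m*v^2 = 0.5*0.003*374^2 = 209.8 J

209.8 J


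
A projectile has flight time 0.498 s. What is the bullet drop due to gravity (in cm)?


drop = 0.5*g*t^2 = 0.5*9.81*0.498^2 = 1.21646 m ≈ 121.6 cm

121.6 cm


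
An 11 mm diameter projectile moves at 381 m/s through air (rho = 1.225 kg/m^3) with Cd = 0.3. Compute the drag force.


A = pi*(d/2)^2 = pi*(11/2000)^2 = 9.50332e-05 m^2
Fd = 0.5*Cd*rho*A*v^2 = 0.5*0.3*1.225*9.50332e-05*381^2 = 2.535 N

2.535 N


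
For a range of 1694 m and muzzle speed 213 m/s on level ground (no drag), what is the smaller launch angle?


sin(2*theta) = R*g/v0^2 = 1694*9.81/213^2 = 0.366288, theta = arcsin(0.366288)/2 = 10.74°

10.74 degrees


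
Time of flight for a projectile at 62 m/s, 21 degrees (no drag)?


T = 2*v0*sin(theta)/g = 2*62*sin(21°)/9.81 = 4.53 s

4.53 s


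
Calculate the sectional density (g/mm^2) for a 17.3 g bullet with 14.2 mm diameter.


SD = m/d^2 = 17.3/14.2^2 = 0.0858 g/mm^2

0.0858 g/mm^2


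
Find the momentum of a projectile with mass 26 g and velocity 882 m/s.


p = m*v = 0.026*882 = 22.93 kg·m/s

22.93 kg·m/s


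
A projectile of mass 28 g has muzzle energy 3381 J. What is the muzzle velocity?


v = sqrt(2*E/m) = sqrt(2*3381/0.028) = 491.4 m/s

491.4 m/s


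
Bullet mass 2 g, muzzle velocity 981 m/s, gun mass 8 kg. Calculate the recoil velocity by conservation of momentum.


v_recoil = m_p * v_p / m_gun = 0.002 * 981 / 8 = 0.2452 m/s

0.2452 m/s


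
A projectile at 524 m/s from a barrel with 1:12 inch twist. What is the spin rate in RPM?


twist_m = 12*0.0254 = 0.3048 m
spin = v/twist = 524/0.3048 = 1719.16 rev/s
RPM = spin*60 = 1719.16*60 ≈ 103150 RPM

103150 RPM


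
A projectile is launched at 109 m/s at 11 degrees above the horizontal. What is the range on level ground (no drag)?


R = v0^2 * sin(2*theta) / g = 109^2 * sin(2*11°) / 9.81 = 453.7 m

453.7 m


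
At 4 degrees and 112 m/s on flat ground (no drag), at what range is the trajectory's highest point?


R = v0^2*sin(2*theta)/g = 112^2*sin(2*4°)/9.81 = 177.96 m
apex_dist = R/2 = 177.96/2 = 88.98 m

88.98 m


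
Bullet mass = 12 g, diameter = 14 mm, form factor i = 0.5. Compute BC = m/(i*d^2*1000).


BC = m/(i*d^2*1000) = 12/(0.5 * 14^2 * 1000) = 0.0001224

0.0001224


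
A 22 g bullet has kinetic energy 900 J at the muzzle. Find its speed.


v = sqrt(2*E/m) = sqrt(2*900/0.022) = 286 m/s

286 m/s


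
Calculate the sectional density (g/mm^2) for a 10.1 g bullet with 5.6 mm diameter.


SD = m/d^2 = 10.1/5.6^2 = 0.3221 g/mm^2

0.3221 g/mm^2


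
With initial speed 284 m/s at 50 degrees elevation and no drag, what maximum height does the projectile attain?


H = (v0*sin(theta))^2 / (2g) = (284*sin(50°))^2 / (2*9.81) = 2412 m

2412 m


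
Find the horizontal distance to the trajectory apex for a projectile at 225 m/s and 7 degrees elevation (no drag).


R = v0^2*sin(2*theta)/g = 225^2*sin(2*7°)/9.81 = 1248.45 m
apex_dist = R/2 = 1248.45/2 = 624.2 m

624.2 m


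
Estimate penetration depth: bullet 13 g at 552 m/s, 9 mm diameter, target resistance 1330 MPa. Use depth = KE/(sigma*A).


A = pi*(d/2)^2 = pi*(9/2)^2 = 63.6173 mm^2
E = 0.5*m*v^2 = 0.5*0.013*552^2 = 1980.58 J
depth = E/(sigma*A) = 1980.58 J / (1330 MPa * 63.6173 mm^2) = 1980.58/(1330 * 63.6173) m = 0.023408 m ≈ 23.41 mm

23.41 mm


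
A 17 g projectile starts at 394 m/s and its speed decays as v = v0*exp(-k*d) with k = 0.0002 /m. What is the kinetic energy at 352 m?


v = v0*exp(-k*d) = 394*exp(-0.0002*352) = 367.216 m/s
E = 0.5*m*v^2 = 0.5*0.017*367.216^2 = 1146 J

1146 J


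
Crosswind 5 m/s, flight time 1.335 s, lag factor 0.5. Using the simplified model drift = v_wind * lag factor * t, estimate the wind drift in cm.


drift = v_wind * lag * t = 5 * 0.5 * 1.335 = 3.3375 m ≈ 333.8 cm

333.8 cm


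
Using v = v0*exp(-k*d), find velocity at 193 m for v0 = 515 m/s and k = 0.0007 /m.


v = v0*exp(-k*d) = 515*exp(-0.0007*193) = 449.9 m/s

449.9 m/s


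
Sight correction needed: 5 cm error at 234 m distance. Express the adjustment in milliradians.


1 mrad subtends 1 cm per 10 m of range, so adj = error_cm / (dist_m / 10) = 5 / (234/10) = 0.2137 mrad

0.2137 mrad


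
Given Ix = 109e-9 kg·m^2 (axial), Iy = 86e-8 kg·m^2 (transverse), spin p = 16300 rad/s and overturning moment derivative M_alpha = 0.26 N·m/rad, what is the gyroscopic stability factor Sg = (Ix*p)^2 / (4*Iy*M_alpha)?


Sg = Ix^2 * p^2 / (4 * Iy * M_alpha) = (109e-9)^2 * 16300^2 / (4 * 86e-8 * 0.26) = 3.529

3.529


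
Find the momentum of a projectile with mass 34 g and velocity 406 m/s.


p = m*v = 0.034*406 = 13.8 kg·m/s

13.8 kg·m/s


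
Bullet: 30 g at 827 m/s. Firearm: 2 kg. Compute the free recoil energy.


v_r = m_p*v_p/m_gun = 0.03*827/2 = 12.405 m/s, E_r = 0.5*m_gun*v_r^2 = 0.5*2*12.405^2 = 153.9 J

153.9 J


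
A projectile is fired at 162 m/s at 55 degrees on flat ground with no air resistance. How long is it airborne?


T = 2*v0*sin(theta)/g = 2*162*sin(55°)/9.81 = 27.05 s

27.05 s


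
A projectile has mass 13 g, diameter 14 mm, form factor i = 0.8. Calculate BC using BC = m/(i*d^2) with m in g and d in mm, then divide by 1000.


BC = m/(i*d^2*1000) = 13/(0.8 * 14^2 * 1000) = 8.291e-05

8.291e-05


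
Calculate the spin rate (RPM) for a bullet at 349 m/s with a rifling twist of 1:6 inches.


twist_m = 6*0.0254 = 0.1524 m
spin = v/twist = 349/0.1524 = 2290.026 rev/s
RPM = spin*60 = 2290.026*60 ≈ 137402 RPM

137402 RPM


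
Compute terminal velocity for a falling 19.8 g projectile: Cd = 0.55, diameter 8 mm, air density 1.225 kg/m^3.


A = pi*(d/2)^2 = pi*(8/2000)^2 = 5.02655e-05 m^2
vt = sqrt(2mg/(Cd*rho*A)) = sqrt(2*0.0198*9.81/(0.55 * 1.225 * 5.02655e-05)) = 107.1 m/s

107.1 m/s


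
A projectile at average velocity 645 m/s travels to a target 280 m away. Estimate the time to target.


t = d/v = 280/645 = 0.4341 s

0.4341 s


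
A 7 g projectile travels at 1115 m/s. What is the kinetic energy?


E = 0.5*m*v^2 = 0.5*0.007*1115^2 = 4351 J

4351 J


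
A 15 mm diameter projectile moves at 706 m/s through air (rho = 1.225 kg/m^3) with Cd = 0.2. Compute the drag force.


A = pi*(d/2)^2 = pi*(15/2000)^2 = 1.76715e-04 m^2
Fd = 0.5*Cd*rho*A*v^2 = 0.5*0.2*1.225*1.76715e-04*706^2 = 10.79 N

10.79 N


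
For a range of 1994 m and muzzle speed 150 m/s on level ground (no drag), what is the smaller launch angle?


sin(2*theta) = R*g/v0^2 = 1994*9.81/150^2 = 0.869384, theta = arcsin(0.869384)/2 = 30.19°

30.19 degrees


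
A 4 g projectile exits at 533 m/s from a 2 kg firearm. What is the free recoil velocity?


v_recoil = m_p * v_p / m_gun = 0.004 * 533 / 2 = 1.066 m/s

1.066 m/s


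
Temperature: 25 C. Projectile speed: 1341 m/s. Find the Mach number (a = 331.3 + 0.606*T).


a = 331.3 + 0.606*(25) = 346.45 m/s
M = v/a = 1341/346.45 = 3.871

3.871


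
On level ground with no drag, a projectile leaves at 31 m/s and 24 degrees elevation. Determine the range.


R = v0^2 * sin(2*theta) / g = 31^2 * sin(2*24°) / 9.81 = 72.8 m

72.8 m


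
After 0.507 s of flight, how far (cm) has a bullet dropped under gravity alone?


drop = 0.5*g*t^2 = 0.5*9.81*0.507^2 = 1.26083 m ≈ 126.1 cm

126.1 cm


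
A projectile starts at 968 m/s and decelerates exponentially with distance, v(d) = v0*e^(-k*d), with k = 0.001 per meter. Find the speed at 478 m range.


v = v0*exp(-k*d) = 968*exp(-0.001*478) = 600.2 m/s

600.2 m/s


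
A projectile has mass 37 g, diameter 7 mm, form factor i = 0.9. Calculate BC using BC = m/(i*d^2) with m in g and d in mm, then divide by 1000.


BC = m/(i*d^2*1000) = 37/(0.9 * 7^2 * 1000) = 0.000839

0.000839


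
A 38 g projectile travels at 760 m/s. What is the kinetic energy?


E = 0.5*m*v^2 = 0.5*0.038*760^2 = 10974 J

10974 J


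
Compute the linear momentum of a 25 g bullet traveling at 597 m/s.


p = m*v = 0.025*597 = 14.93 kg·m/s

14.93 kg·m/s


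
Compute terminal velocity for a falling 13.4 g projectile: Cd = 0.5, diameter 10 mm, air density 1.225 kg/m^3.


A = pi*(d/2)^2 = pi*(10/2000)^2 = 7.85398e-05 m^2
vt = sqrt(2mg/(Cd*rho*A)) = sqrt(2*0.0134*9.81/(0.5 * 1.225 * 7.85398e-05)) = 73.93 m/s

73.93 m/s


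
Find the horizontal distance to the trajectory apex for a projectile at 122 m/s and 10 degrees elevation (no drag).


R = v0^2*sin(2*theta)/g = 122^2*sin(2*10°)/9.81 = 518.922 m
apex_dist = R/2 = 518.922/2 = 259.5 m

259.5 m


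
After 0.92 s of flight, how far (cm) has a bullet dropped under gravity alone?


drop = 0.5*g*t^2 = 0.5*9.81*0.92^2 = 4.15159 m ≈ 415.2 cm

415.2 cm


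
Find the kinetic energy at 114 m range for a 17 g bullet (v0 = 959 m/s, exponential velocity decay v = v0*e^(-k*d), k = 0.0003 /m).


v = v0*exp(-k*d) = 959*exp(-0.0003*114) = 926.757 m/s
E = 0.5*m*v^2 = 0.5*0.017*926.757^2 = 7300 J

7300 J


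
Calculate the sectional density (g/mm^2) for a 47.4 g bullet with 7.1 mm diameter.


SD = m/d^2 = 47.4/7.1^2 = 0.9403 g/mm^2

0.9403 g/mm^2


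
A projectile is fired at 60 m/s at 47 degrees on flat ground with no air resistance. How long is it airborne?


T = 2*v0*sin(theta)/g = 2*60*sin(47°)/9.81 = 8.946 s

8.946 s


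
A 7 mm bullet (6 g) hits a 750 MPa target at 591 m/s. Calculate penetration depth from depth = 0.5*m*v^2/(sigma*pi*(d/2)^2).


A = pi*(d/2)^2 = pi*(7/2)^2 = 38.4845 mm^2
E = 0.5*m*v^2 = 0.5*0.006*591^2 = 1047.84 J
depth = E/(sigma*A) = 1047.84 J / (750 MPa * 38.4845 mm^2) = 1047.84/(750 * 38.4845) m = 0.0363035 m ≈ 36.3 mm

36.3 mm


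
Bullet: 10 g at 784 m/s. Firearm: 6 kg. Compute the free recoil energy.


v_r = m_p*v_p/m_gun = 0.01*784/6 = 1.30667 m/s, E_r = 0.5*m_gun*v_r^2 = 0.5*6*1.30667^2 = 5.122 J

5.122 J


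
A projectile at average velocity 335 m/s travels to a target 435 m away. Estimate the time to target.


t = d/v = 435/335 = 1.299 s

1.299 s


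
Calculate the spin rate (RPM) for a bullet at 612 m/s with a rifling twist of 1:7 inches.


twist_m = 7*0.0254 = 0.1778 m
spin = v/twist = 612/0.1778 = 3442.07 rev/s
RPM = spin*60 = 3442.07*60 ≈ 206524 RPM

206524 RPM


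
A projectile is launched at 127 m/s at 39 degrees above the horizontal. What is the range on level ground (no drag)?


R = v0^2 * sin(2*theta) / g = 127^2 * sin(2*39°) / 9.81 = 1608 m

1608 m


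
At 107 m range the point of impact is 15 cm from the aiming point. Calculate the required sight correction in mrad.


1 mrad subtends 1 cm per 10 m of range, so adj = error_cm / (dist_m / 10) = 15 / (107/10) = 1.402 mrad

1.402 mrad


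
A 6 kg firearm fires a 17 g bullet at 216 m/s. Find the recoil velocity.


v_recoil = m_p * v_p / m_gun = 0.017 * 216 / 6 = 0.612 m/s

0.612 m/s


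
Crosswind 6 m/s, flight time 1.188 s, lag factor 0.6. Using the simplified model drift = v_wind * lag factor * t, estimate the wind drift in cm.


drift = v_wind * lag * t = 6 * 0.6 * 1.188 = 4.2768 m ≈ 427.7 cm

427.7 cm


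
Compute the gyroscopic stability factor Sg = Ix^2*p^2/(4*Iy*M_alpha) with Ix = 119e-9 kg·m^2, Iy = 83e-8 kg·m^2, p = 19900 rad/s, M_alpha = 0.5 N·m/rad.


Sg = Ix^2 * p^2 / (4 * Iy * M_alpha) = (119e-9)^2 * 19900^2 / (4 * 83e-8 * 0.5) = 3.378

3.378


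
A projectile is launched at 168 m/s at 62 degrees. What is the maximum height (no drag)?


H = (v0*sin(theta))^2 / (2g) = (168*sin(62°))^2 / (2*9.81) = 1121 m

1121 m


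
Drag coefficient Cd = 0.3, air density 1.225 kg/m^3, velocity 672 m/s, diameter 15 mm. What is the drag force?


A = pi*(d/2)^2 = pi*(15/2000)^2 = 1.76715e-04 m^2
Fd = 0.5*Cd*rho*A*v^2 = 0.5*0.3*1.225*1.76715e-04*672^2 = 14.66 N

14.66 N


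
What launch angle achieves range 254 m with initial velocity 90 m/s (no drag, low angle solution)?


sin(2*theta) = R*g/v0^2 = 254*9.81/90^2 = 0.307622, theta = arcsin(0.307622)/2 = 8.958°

8.958 degrees


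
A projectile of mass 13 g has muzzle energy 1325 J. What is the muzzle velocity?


v = sqrt(2*E/m) = sqrt(2*1325/0.013) = 451.5 m/s

451.5 m/s


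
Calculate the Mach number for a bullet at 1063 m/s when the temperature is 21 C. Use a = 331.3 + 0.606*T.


a = 331.3 + 0.606*(21) = 344.026 m/s
M = v/a = 1063/344.026 = 3.09

3.09


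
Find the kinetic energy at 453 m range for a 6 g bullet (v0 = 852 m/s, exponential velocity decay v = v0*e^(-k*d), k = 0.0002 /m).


v = v0*exp(-k*d) = 852*exp(-0.0002*453) = 778.202 m/s
E = 0.5*m*v^2 = 0.5*0.006*778.202^2 = 1817 J

1817 J


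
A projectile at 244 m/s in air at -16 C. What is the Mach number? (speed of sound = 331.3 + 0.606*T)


a = 331.3 + 0.606*(-16) = 321.604 m/s
M = v/a = 244/321.604 = 0.7587

0.7587


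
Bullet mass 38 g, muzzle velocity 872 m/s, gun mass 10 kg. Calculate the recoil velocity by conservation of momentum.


v_recoil = m_p * v_p / m_gun = 0.038 * 872 / 10 = 3.314 m/s

3.314 m/s


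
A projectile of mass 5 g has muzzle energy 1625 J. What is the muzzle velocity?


v = sqrt(2*E/m) = sqrt(2*1625/0.005) = 806.2 m/s

806.2 m/s


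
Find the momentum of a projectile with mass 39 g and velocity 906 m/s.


p = m*v = 0.039*906 = 35.33 kg·m/s

35.33 kg·m/s


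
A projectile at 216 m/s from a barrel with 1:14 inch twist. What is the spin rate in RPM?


twist_m = 14*0.0254 = 0.3556 m
spin = v/twist = 216/0.3556 = 607.4241 rev/s
RPM = spin*60 = 607.4241*60 ≈ 36445 RPM

36445 RPM


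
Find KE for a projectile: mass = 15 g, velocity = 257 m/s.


E = 0.5*m*v^2 = 0.5*0.015*257^2 = 495.4 J

495.4 J


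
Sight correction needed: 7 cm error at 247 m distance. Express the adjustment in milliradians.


1 mrad subtends 1 cm per 10 m of range, so adj = error_cm / (dist_m / 10) = 7 / (247/10) = 0.2834 mrad

0.2834 mrad


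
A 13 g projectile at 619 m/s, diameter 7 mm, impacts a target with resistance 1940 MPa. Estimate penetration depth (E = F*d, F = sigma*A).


A = pi*(d/2)^2 = pi*(7/2)^2 = 38.4845 mm^2
E = 0.5*m*v^2 = 0.5*0.013*619^2 = 2490.55 J
depth = E/(sigma*A) = 2490.55 J / (1940 MPa * 38.4845 mm^2) = 2490.55/(1940 * 38.4845) m = 0.0333585 m ≈ 33.36 mm

33.36 mm


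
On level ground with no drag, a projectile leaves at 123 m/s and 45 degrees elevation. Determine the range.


R = v0^2 * sin(2*theta) / g = 123^2 * sin(2*45°) / 9.81 = 1542 m

1542 m


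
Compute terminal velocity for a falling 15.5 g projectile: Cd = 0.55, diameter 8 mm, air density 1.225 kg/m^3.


A = pi*(d/2)^2 = pi*(8/2000)^2 = 5.02655e-05 m^2
vt = sqrt(2mg/(Cd*rho*A)) = sqrt(2*0.0155*9.81/(0.55 * 1.225 * 5.02655e-05)) = 94.76 m/s

94.76 m/s


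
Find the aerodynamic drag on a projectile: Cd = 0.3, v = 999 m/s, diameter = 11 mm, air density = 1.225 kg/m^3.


A = pi*(d/2)^2 = pi*(11/2000)^2 = 9.50332e-05 m^2
Fd = 0.5*Cd*rho*A*v^2 = 0.5*0.3*1.225*9.50332e-05*999^2 = 17.43 N

17.43 N


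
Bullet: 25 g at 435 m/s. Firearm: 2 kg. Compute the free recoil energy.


v_r = m_p*v_p/m_gun = 0.025*435/2 = 5.4375 m/s, E_r = 0.5*m_gun*v_r^2 = 0.5*2*5.4375^2 = 29.57 J

29.57 J


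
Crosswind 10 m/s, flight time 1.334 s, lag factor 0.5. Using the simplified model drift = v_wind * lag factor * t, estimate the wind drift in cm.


drift = v_wind * lag * t = 10 * 0.5 * 1.334 = 6.67 m ≈ 667 cm

667 cm


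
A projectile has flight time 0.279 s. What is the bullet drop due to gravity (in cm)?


drop = 0.5*g*t^2 = 0.5*9.81*0.279^2 = 0.38181 m ≈ 38.18 cm

38.18 cm


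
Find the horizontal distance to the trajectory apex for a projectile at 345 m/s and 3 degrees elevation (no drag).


R = v0^2*sin(2*theta)/g = 345^2*sin(2*3°)/9.81 = 1268.25 m
apex_dist = R/2 = 1268.25/2 = 634.1 m

634.1 m


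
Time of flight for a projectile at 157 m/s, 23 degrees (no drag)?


T = 2*v0*sin(theta)/g = 2*157*sin(23°)/9.81 = 12.51 s

12.51 s


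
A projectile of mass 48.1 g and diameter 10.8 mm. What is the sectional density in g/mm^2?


SD = m/d^2 = 48.1/10.8^2 = 0.4124 g/mm^2

0.4124 g/mm^2


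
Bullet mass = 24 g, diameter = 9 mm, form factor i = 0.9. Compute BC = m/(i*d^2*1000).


BC = m/(i*d^2*1000) = 24/(0.9 * 9^2 * 1000) = 0.0003292

0.0003292
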